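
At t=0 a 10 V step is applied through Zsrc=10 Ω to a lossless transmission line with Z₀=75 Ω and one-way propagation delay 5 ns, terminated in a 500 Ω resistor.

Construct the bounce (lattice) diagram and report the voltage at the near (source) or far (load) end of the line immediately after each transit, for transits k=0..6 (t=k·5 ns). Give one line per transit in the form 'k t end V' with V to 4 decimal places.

0 0 source 8.8235
1 5 load 15.3453
2 10 source 10.3581
3 15 load 6.6719
4 20 source 9.4907
5 25 load 11.5742
6 30 source 9.9810

Γ_L=0.739130, Γ_S=-0.764706; launch V₁=10·75/85=8.823529
k=0 src: V=8.8235
k=1 load: inc=8.823529, refl=8.823529·0.739130=6.5217; V=0.000000+8.823529+6.521739=15.3453
k=2 src: inc=6.521739, refl=6.521739·-0.764706=-4.9872; V=8.823529+6.521739+-4.987212=10.3581
k=3 load: inc=-4.987212, refl=-4.987212·0.739130=-3.6862; V=15.345269+-4.987212+-3.686200=6.6719
k=4 src: inc=-3.686200, refl=-3.686200·-0.764706=2.8189; V=10.358056+-3.686200+2.818859=9.4907
k=5 load: inc=2.818859, refl=2.818859·0.739130=2.0835; V=6.671856+2.818859+2.083505=11.5742
k=6 src: inc=2.083505, refl=2.083505·-0.764706=-1.5933; V=9.490715+2.083505+-1.593268=9.9810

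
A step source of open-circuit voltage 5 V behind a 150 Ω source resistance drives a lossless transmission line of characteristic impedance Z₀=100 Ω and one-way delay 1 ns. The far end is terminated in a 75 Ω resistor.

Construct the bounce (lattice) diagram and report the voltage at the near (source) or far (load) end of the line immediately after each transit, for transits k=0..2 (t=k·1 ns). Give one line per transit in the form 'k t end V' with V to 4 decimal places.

Γ_L=-0.142857, Γ_S=0.200000; launch V₁=5·100/250=2.000000
k=0 src: V=2.0000
k=1 load: inc=2.000000, refl=2.000000·-0.142857=-0.2857; V=0.000000+2.000000+-0.285714=1.7143
k=2 src: inc=-0.285714, refl=-0.285714·0.200000=-0.0571; V=2.000000+-0.285714+-0.057143=1.6571

0 0 source 2.0000
1 1 load 1.7143
2 2 source 1.6571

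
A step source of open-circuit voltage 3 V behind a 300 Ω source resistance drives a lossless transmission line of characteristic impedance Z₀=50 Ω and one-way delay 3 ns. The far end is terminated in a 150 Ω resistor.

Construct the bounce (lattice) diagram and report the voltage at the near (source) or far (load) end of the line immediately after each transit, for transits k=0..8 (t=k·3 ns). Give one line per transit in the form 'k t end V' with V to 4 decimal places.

Γ_L=0.500000, Γ_S=0.714286; launch V₁=3·50/350=0.428571
k=0 src: V=0.4286
k=1 load: inc=0.428571, refl=0.428571·0.500000=0.2143; V=0.000000+0.428571+0.214286=0.6429
k=2 src: inc=0.214286, refl=0.214286·0.714286=0.1531; V=0.428571+0.214286+0.153061=0.7959
k=3 load: inc=0.153061, refl=0.153061·0.500000=0.0765; V=0.642857+0.153061+0.076531=0.8724
k=4 src: inc=0.076531, refl=0.076531·0.714286=0.0547; V=0.795918+0.076531+0.054665=0.9271
k=5 load: inc=0.054665, refl=0.054665·0.500000=0.0273; V=0.872449+0.054665+0.027332=0.9544
k=6 src: inc=0.027332, refl=0.027332·0.714286=0.0195; V=0.927114+0.027332+0.019523=0.9740
k=7 load: inc=0.019523, refl=0.019523·0.500000=0.0098; V=0.954446+0.019523+0.009762=0.9837
k=8 src: inc=0.009762, refl=0.009762·0.714286=0.0070; V=0.973969+0.009762+0.006973=0.9907

0 0 source 0.4286
1 3 load 0.6429
2 6 source 0.7959
3 9 load 0.8724
4 12 source 0.9271
5 15 load 0.9544
6 18 source 0.9740
7 21 load 0.9837
8 24 source 0.9907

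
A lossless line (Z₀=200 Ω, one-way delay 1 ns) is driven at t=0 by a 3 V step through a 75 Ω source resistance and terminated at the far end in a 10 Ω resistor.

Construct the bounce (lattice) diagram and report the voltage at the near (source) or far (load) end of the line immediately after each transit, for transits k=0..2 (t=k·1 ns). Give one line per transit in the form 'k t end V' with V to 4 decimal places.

Γ_L=-0.904762, Γ_S=-0.454545; launch V₁=3·200/275=2.181818
k=0 src: V=2.1818
k=1 load: inc=2.181818, refl=2.181818·-0.904762=-1.9740; V=0.000000+2.181818+-1.974026=0.2078
k=2 src: inc=-1.974026, refl=-1.974026·-0.454545=0.8973; V=2.181818+-1.974026+0.897285=1.1051

0 0 source 2.1818
1 1 load 0.2078
2 2 source 1.1051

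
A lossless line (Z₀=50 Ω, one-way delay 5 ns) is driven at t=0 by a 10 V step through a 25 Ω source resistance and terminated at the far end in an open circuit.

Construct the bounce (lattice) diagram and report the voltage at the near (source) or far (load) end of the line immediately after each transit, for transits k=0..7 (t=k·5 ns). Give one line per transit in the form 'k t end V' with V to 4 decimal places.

0 0 source 6.6667
1 5 load 13.3333
2 10 source 11.1111
3 15 load 8.8889
4 20 source 9.6296
5 25 load 10.3704
6 30 source 10.1235
7 35 load 9.8765

Γ_L=1.000000, Γ_S=-0.333333; launch V₁=10·50/75=6.666667
k=0 src: V=6.6667
k=1 load: inc=6.666667, refl=6.666667·1.000000=6.6667; V=0.000000+6.666667+6.666667=13.3333
k=2 src: inc=6.666667, refl=6.666667·-0.333333=-2.2222; V=6.666667+6.666667+-2.222222=11.1111
k=3 load: inc=-2.222222, refl=-2.222222·1.000000=-2.2222; V=13.333333+-2.222222+-2.222222=8.8889
k=4 src: inc=-2.222222, refl=-2.222222·-0.333333=0.7407; V=11.111111+-2.222222+0.740741=9.6296
k=5 load: inc=0.740741, refl=0.740741·1.000000=0.7407; V=8.888889+0.740741+0.740741=10.3704
k=6 src: inc=0.740741, refl=0.740741·-0.333333=-0.2469; V=9.629630+0.740741+-0.246914=10.1235
k=7 load: inc=-0.246914, refl=-0.246914·1.000000=-0.2469; V=10.370370+-0.246914+-0.246914=9.8765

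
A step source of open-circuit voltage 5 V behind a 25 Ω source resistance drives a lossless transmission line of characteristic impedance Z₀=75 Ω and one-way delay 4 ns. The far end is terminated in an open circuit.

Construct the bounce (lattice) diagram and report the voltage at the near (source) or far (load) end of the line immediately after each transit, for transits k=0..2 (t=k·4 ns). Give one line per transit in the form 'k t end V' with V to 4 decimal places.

Γ_L=1.000000, Γ_S=-0.500000; launch V₁=5·75/100=3.750000
k=0 src: V=3.7500
k=1 load: inc=3.750000, refl=3.750000·1.000000=3.7500; V=0.000000+3.750000+3.750000=7.5000
k=2 src: inc=3.750000, refl=3.750000·-0.500000=-1.8750; V=3.750000+3.750000+-1.875000=5.6250

0 0 source 3.7500
1 4 load 7.5000
2 8 source 5.6250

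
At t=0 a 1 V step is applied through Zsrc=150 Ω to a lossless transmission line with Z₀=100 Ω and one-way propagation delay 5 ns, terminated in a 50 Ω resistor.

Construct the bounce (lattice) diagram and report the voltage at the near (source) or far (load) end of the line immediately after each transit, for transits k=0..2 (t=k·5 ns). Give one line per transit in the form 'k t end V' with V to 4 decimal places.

0 0 source 0.4000
1 5 load 0.2667
2 10 source 0.2400

Γ_L=-0.333333, Γ_S=0.200000; launch V₁=1·100/250=0.400000
k=0 src: V=0.4000
k=1 load: inc=0.400000, refl=0.400000·-0.333333=-0.1333; V=0.000000+0.400000+-0.133333=0.2667
k=2 src: inc=-0.133333, refl=-0.133333·0.200000=-0.0267; V=0.400000+-0.133333+-0.026667=0.2400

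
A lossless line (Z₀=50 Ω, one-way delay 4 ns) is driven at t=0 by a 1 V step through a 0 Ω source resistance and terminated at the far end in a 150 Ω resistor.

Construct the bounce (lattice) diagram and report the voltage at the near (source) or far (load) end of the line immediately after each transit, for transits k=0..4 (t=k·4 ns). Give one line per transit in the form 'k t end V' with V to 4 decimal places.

0 0 source 1.0000
1 4 load 1.5000
2 8 source 1.0000
3 12 load 0.7500
4 16 source 1.0000

Γ_L=0.500000, Γ_S=-1.000000; launch V₁=1·50/50=1.000000
k=0 src: V=1.0000
k=1 load: inc=1.000000, refl=1.000000·0.500000=0.5000; V=0.000000+1.000000+0.500000=1.5000
k=2 src: inc=0.500000, refl=0.500000·-1.000000=-0.5000; V=1.000000+0.500000+-0.500000=1.0000
k=3 load: inc=-0.500000, refl=-0.500000·0.500000=-0.2500; V=1.500000+-0.500000+-0.250000=0.7500
k=4 src: inc=-0.250000, refl=-0.250000·-1.000000=0.2500; V=1.000000+-0.250000+0.250000=1.0000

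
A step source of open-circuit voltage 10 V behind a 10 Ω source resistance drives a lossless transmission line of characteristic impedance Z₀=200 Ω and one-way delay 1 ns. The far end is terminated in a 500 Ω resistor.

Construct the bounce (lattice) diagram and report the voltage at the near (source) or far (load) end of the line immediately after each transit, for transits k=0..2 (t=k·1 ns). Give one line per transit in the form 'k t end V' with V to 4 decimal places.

0 0 source 9.5238
1 1 load 13.6054
2 2 source 9.9125

Γ_L=0.428571, Γ_S=-0.904762; launch V₁=10·200/210=9.523810
k=0 src: V=9.5238
k=1 load: inc=9.523810, refl=9.523810·0.428571=4.0816; V=0.000000+9.523810+4.081633=13.6054
k=2 src: inc=4.081633, refl=4.081633·-0.904762=-3.6929; V=9.523810+4.081633+-3.692906=9.9125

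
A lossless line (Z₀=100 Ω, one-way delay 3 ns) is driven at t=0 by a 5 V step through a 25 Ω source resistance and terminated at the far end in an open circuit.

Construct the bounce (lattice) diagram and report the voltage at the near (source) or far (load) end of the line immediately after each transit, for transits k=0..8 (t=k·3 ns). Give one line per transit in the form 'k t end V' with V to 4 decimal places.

Γ_L=1.000000, Γ_S=-0.600000; launch V₁=5·100/125=4.000000
k=0 src: V=4.0000
k=1 load: inc=4.000000, refl=4.000000·1.000000=4.0000; V=0.000000+4.000000+4.000000=8.0000
k=2 src: inc=4.000000, refl=4.000000·-0.600000=-2.4000; V=4.000000+4.000000+-2.400000=5.6000
k=3 load: inc=-2.400000, refl=-2.400000·1.000000=-2.4000; V=8.000000+-2.400000+-2.400000=3.2000
k=4 src: inc=-2.400000, refl=-2.400000·-0.600000=1.4400; V=5.600000+-2.400000+1.440000=4.6400
k=5 load: inc=1.440000, refl=1.440000·1.000000=1.4400; V=3.200000+1.440000+1.440000=6.0800
k=6 src: inc=1.440000, refl=1.440000·-0.600000=-0.8640; V=4.640000+1.440000+-0.864000=5.2160
k=7 load: inc=-0.864000, refl=-0.864000·1.000000=-0.8640; V=6.080000+-0.864000+-0.864000=4.3520
k=8 src: inc=-0.864000, refl=-0.864000·-0.600000=0.5184; V=5.216000+-0.864000+0.518400=4.8704

0 0 source 4.0000
1 3 load 8.0000
2 6 source 5.6000
3 9 load 3.2000
4 12 source 4.6400
5 15 load 6.0800
6 18 source 5.2160
7 21 load 4.3520
8 24 source 4.8704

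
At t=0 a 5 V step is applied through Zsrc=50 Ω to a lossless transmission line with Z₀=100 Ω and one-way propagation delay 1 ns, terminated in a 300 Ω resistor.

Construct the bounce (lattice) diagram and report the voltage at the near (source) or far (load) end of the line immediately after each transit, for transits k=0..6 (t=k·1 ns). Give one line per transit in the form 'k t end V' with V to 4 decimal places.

0 0 source 3.3333
1 1 load 5.0000
2 2 source 4.4444
3 3 load 4.1667
4 4 source 4.2593
5 5 load 4.3056
6 6 source 4.2901

Γ_L=0.500000, Γ_S=-0.333333; launch V₁=5·100/150=3.333333
k=0 src: V=3.3333
k=1 load: inc=3.333333, refl=3.333333·0.500000=1.6667; V=0.000000+3.333333+1.666667=5.0000
k=2 src: inc=1.666667, refl=1.666667·-0.333333=-0.5556; V=3.333333+1.666667+-0.555556=4.4444
k=3 load: inc=-0.555556, refl=-0.555556·0.500000=-0.2778; V=5.000000+-0.555556+-0.277778=4.1667
k=4 src: inc=-0.277778, refl=-0.277778·-0.333333=0.0926; V=4.444444+-0.277778+0.092593=4.2593
k=5 load: inc=0.092593, refl=0.092593·0.500000=0.0463; V=4.166667+0.092593+0.046296=4.3056
k=6 src: inc=0.046296, refl=0.046296·-0.333333=-0.0154; V=4.259259+0.046296+-0.015432=4.2901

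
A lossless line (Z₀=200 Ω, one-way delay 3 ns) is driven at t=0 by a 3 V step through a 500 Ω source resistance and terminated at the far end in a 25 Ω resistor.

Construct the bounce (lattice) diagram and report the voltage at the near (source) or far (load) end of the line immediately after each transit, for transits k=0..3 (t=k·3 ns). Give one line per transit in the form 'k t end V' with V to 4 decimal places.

0 0 source 0.8571
1 3 load 0.1905
2 6 source -0.0952
3 9 load 0.1270

Γ_L=-0.777778, Γ_S=0.428571; launch V₁=3·200/700=0.857143
k=0 src: V=0.8571
k=1 load: inc=0.857143, refl=0.857143·-0.777778=-0.6667; V=0.000000+0.857143+-0.666667=0.1905
k=2 src: inc=-0.666667, refl=-0.666667·0.428571=-0.2857; V=0.857143+-0.666667+-0.285714=-0.0952
k=3 load: inc=-0.285714, refl=-0.285714·-0.777778=0.2222; V=0.190476+-0.285714+0.222222=0.1270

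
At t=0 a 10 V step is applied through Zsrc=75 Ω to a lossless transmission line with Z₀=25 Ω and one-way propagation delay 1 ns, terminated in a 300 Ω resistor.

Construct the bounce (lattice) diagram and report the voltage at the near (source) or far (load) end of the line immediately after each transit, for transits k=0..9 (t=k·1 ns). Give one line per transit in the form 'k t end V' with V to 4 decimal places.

0 0 source 2.5000
1 1 load 4.6154
2 2 source 5.6731
3 3 load 6.5680
4 4 source 7.0155
5 5 load 7.3942
6 6 source 7.5835
7 7 load 7.7437
8 8 source 7.8238
9 9 load 7.8916

Γ_L=0.846154, Γ_S=0.500000; launch V₁=10·25/100=2.500000
k=0 src: V=2.5000
k=1 load: inc=2.500000, refl=2.500000·0.846154=2.1154; V=0.000000+2.500000+2.115385=4.6154
k=2 src: inc=2.115385, refl=2.115385·0.500000=1.0577; V=2.500000+2.115385+1.057692=5.6731
k=3 load: inc=1.057692, refl=1.057692·0.846154=0.8950; V=4.615385+1.057692+0.894970=6.5680
k=4 src: inc=0.894970, refl=0.894970·0.500000=0.4475; V=5.673077+0.894970+0.447485=7.0155
k=5 load: inc=0.447485, refl=0.447485·0.846154=0.3786; V=6.568047+0.447485+0.378641=7.3942
k=6 src: inc=0.378641, refl=0.378641·0.500000=0.1893; V=7.015533+0.378641+0.189321=7.5835
k=7 load: inc=0.189321, refl=0.189321·0.846154=0.1602; V=7.394174+0.189321+0.160194=7.7437
k=8 src: inc=0.160194, refl=0.160194·0.500000=0.0801; V=7.583495+0.160194+0.080097=7.8238
k=9 load: inc=0.080097, refl=0.080097·0.846154=0.0678; V=7.743689+0.080097+0.067775=7.8916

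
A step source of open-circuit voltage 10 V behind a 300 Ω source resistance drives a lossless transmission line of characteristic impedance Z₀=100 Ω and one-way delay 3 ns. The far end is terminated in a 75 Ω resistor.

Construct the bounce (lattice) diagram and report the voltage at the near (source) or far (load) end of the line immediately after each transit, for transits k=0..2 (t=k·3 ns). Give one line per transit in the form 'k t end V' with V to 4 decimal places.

0 0 source 2.5000
1 3 load 2.1429
2 6 source 1.9643

Γ_L=-0.142857, Γ_S=0.500000; launch V₁=10·100/400=2.500000
k=0 src: V=2.5000
k=1 load: inc=2.500000, refl=2.500000·-0.142857=-0.3571; V=0.000000+2.500000+-0.357143=2.1429
k=2 src: inc=-0.357143, refl=-0.357143·0.500000=-0.1786; V=2.500000+-0.357143+-0.178571=1.9643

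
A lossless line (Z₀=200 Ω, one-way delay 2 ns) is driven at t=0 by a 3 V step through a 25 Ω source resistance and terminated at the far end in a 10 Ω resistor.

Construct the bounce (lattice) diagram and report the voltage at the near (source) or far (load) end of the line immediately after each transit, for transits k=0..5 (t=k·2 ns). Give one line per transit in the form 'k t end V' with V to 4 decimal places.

Γ_L=-0.904762, Γ_S=-0.777778; launch V₁=3·200/225=2.666667
k=0 src: V=2.6667
k=1 load: inc=2.666667, refl=2.666667·-0.904762=-2.4127; V=0.000000+2.666667+-2.412698=0.2540
k=2 src: inc=-2.412698, refl=-2.412698·-0.777778=1.8765; V=2.666667+-2.412698+1.876543=2.1305
k=3 load: inc=1.876543, refl=1.876543·-0.904762=-1.6978; V=0.253968+1.876543+-1.697825=0.4327
k=4 src: inc=-1.697825, refl=-1.697825·-0.777778=1.3205; V=2.130511+-1.697825+1.320530=1.7532
k=5 load: inc=1.320530, refl=1.320530·-0.904762=-1.1948; V=0.432687+1.320530+-1.194766=0.5585

0 0 source 2.6667
1 2 load 0.2540
2 4 source 2.1305
3 6 load 0.4327
4 8 source 1.7532
5 10 load 0.5585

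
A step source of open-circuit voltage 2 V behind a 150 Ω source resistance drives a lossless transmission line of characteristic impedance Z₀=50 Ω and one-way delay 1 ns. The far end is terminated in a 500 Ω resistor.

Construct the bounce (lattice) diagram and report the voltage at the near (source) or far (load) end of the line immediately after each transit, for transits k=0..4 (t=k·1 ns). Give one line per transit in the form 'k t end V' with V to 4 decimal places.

0 0 source 0.5000
1 1 load 0.9091
2 2 source 1.1136
3 3 load 1.2810
4 4 source 1.3647

Γ_L=0.818182, Γ_S=0.500000; launch V₁=2·50/200=0.500000
k=0 src: V=0.5000
k=1 load: inc=0.500000, refl=0.500000·0.818182=0.4091; V=0.000000+0.500000+0.409091=0.9091
k=2 src: inc=0.409091, refl=0.409091·0.500000=0.2045; V=0.500000+0.409091+0.204545=1.1136
k=3 load: inc=0.204545, refl=0.204545·0.818182=0.1674; V=0.909091+0.204545+0.167355=1.2810
k=4 src: inc=0.167355, refl=0.167355·0.500000=0.0837; V=1.113636+0.167355+0.083678=1.3647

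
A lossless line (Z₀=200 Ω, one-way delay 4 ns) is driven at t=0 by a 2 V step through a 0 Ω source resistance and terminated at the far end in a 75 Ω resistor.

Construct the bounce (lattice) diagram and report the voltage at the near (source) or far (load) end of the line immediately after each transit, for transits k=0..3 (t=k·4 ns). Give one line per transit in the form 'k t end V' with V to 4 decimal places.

Γ_L=-0.454545, Γ_S=-1.000000; launch V₁=2·200/200=2.000000
k=0 src: V=2.0000
k=1 load: inc=2.000000, refl=2.000000·-0.454545=-0.9091; V=0.000000+2.000000+-0.909091=1.0909
k=2 src: inc=-0.909091, refl=-0.909091·-1.000000=0.9091; V=2.000000+-0.909091+0.909091=2.0000
k=3 load: inc=0.909091, refl=0.909091·-0.454545=-0.4132; V=1.090909+0.909091+-0.413223=1.5868

0 0 source 2.0000
1 4 load 1.0909
2 8 source 2.0000
3 12 load 1.5868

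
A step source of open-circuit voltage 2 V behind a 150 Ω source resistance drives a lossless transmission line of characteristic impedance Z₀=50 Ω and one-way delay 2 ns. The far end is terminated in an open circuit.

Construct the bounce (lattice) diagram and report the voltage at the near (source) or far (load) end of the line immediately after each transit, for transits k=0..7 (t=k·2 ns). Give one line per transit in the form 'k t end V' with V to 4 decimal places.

0 0 source 0.5000
1 2 load 1.0000
2 4 source 1.2500
3 6 load 1.5000
4 8 source 1.6250
5 10 load 1.7500
6 12 source 1.8125
7 14 load 1.8750

Γ_L=1.000000, Γ_S=0.500000; launch V₁=2·50/200=0.500000
k=0 src: V=0.5000
k=1 load: inc=0.500000, refl=0.500000·1.000000=0.5000; V=0.000000+0.500000+0.500000=1.0000
k=2 src: inc=0.500000, refl=0.500000·0.500000=0.2500; V=0.500000+0.500000+0.250000=1.2500
k=3 load: inc=0.250000, refl=0.250000·1.000000=0.2500; V=1.000000+0.250000+0.250000=1.5000
k=4 src: inc=0.250000, refl=0.250000·0.500000=0.1250; V=1.250000+0.250000+0.125000=1.6250
k=5 load: inc=0.125000, refl=0.125000·1.000000=0.1250; V=1.500000+0.125000+0.125000=1.7500
k=6 src: inc=0.125000, refl=0.125000·0.500000=0.0625; V=1.625000+0.125000+0.062500=1.8125
k=7 load: inc=0.062500, refl=0.062500·1.000000=0.0625; V=1.750000+0.062500+0.062500=1.8750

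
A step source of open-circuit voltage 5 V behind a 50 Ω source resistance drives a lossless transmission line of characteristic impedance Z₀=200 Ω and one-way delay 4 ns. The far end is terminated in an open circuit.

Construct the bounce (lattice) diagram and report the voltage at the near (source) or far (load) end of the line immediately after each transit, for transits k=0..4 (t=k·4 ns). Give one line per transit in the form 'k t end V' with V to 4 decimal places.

Γ_L=1.000000, Γ_S=-0.600000; launch V₁=5·200/250=4.000000
k=0 src: V=4.0000
k=1 load: inc=4.000000, refl=4.000000·1.000000=4.0000; V=0.000000+4.000000+4.000000=8.0000
k=2 src: inc=4.000000, refl=4.000000·-0.600000=-2.4000; V=4.000000+4.000000+-2.400000=5.6000
k=3 load: inc=-2.400000, refl=-2.400000·1.000000=-2.4000; V=8.000000+-2.400000+-2.400000=3.2000
k=4 src: inc=-2.400000, refl=-2.400000·-0.600000=1.4400; V=5.600000+-2.400000+1.440000=4.6400

0 0 source 4.0000
1 4 load 8.0000
2 8 source 5.6000
3 12 load 3.2000
4 16 source 4.6400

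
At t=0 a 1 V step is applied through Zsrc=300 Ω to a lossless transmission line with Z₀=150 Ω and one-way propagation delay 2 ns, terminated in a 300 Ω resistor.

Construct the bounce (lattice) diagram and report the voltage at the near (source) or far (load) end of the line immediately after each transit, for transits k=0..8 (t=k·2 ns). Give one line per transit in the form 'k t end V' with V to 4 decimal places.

Γ_L=0.333333, Γ_S=0.333333; launch V₁=1·150/450=0.333333
k=0 src: V=0.3333
k=1 load: inc=0.333333, refl=0.333333·0.333333=0.1111; V=0.000000+0.333333+0.111111=0.4444
k=2 src: inc=0.111111, refl=0.111111·0.333333=0.0370; V=0.333333+0.111111+0.037037=0.4815
k=3 load: inc=0.037037, refl=0.037037·0.333333=0.0123; V=0.444444+0.037037+0.012346=0.4938
k=4 src: inc=0.012346, refl=0.012346·0.333333=0.0041; V=0.481481+0.012346+0.004115=0.4979
k=5 load: inc=0.004115, refl=0.004115·0.333333=0.0014; V=0.493827+0.004115+0.001372=0.4993
k=6 src: inc=0.001372, refl=0.001372·0.333333=0.0005; V=0.497942+0.001372+0.000457=0.4998
k=7 load: inc=0.000457, refl=0.000457·0.333333=0.0002; V=0.499314+0.000457+0.000152=0.4999
k=8 src: inc=0.000152, refl=0.000152·0.333333=0.0001; V=0.499771+0.000152+0.000051=0.5000

0 0 source 0.3333
1 2 load 0.4444
2 4 source 0.4815
3 6 load 0.4938
4 8 source 0.4979
5 10 load 0.4993
6 12 source 0.4998
7 14 load 0.4999
8 16 source 0.5000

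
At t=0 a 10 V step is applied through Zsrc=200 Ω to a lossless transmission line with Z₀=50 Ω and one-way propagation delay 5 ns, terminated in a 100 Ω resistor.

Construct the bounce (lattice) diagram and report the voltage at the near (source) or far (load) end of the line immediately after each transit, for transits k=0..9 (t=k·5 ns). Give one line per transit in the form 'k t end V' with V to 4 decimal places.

Γ_L=0.333333, Γ_S=0.600000; launch V₁=10·50/250=2.000000
k=0 src: V=2.0000
k=1 load: inc=2.000000, refl=2.000000·0.333333=0.6667; V=0.000000+2.000000+0.666667=2.6667
k=2 src: inc=0.666667, refl=0.666667·0.600000=0.4000; V=2.000000+0.666667+0.400000=3.0667
k=3 load: inc=0.400000, refl=0.400000·0.333333=0.1333; V=2.666667+0.400000+0.133333=3.2000
k=4 src: inc=0.133333, refl=0.133333·0.600000=0.0800; V=3.066667+0.133333+0.080000=3.2800
k=5 load: inc=0.080000, refl=0.080000·0.333333=0.0267; V=3.200000+0.080000+0.026667=3.3067
k=6 src: inc=0.026667, refl=0.026667·0.600000=0.0160; V=3.280000+0.026667+0.016000=3.3227
k=7 load: inc=0.016000, refl=0.016000·0.333333=0.0053; V=3.306667+0.016000+0.005333=3.3280
k=8 src: inc=0.005333, refl=0.005333·0.600000=0.0032; V=3.322667+0.005333+0.003200=3.3312
k=9 load: inc=0.003200, refl=0.003200·0.333333=0.0011; V=3.328000+0.003200+0.001067=3.3323

0 0 source 2.0000
1 5 load 2.6667
2 10 source 3.0667
3 15 load 3.2000
4 20 source 3.2800
5 25 load 3.3067
6 30 source 3.3227
7 35 load 3.3280
8 40 source 3.3312
9 45 load 3.3323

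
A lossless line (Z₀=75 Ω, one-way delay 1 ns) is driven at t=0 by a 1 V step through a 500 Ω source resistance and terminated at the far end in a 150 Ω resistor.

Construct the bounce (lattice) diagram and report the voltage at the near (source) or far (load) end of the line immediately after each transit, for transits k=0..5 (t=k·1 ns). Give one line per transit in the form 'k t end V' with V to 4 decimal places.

Γ_L=0.333333, Γ_S=0.739130; launch V₁=1·75/575=0.130435
k=0 src: V=0.1304
k=1 load: inc=0.130435, refl=0.130435·0.333333=0.0435; V=0.000000+0.130435+0.043478=0.1739
k=2 src: inc=0.043478, refl=0.043478·0.739130=0.0321; V=0.130435+0.043478+0.032136=0.2060
k=3 load: inc=0.032136, refl=0.032136·0.333333=0.0107; V=0.173913+0.032136+0.010712=0.2168
k=4 src: inc=0.010712, refl=0.010712·0.739130=0.0079; V=0.206049+0.010712+0.007918=0.2247
k=5 load: inc=0.007918, refl=0.007918·0.333333=0.0026; V=0.216761+0.007918+0.002639=0.2273

0 0 source 0.1304
1 1 load 0.1739
2 2 source 0.2060
3 3 load 0.2168
4 4 source 0.2247
5 5 load 0.2273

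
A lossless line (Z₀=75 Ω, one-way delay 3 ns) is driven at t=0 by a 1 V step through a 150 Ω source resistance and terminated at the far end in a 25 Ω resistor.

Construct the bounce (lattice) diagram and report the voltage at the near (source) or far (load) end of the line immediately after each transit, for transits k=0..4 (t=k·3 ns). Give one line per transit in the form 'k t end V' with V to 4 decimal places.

Γ_L=-0.500000, Γ_S=0.333333; launch V₁=1·75/225=0.333333
k=0 src: V=0.3333
k=1 load: inc=0.333333, refl=0.333333·-0.500000=-0.1667; V=0.000000+0.333333+-0.166667=0.1667
k=2 src: inc=-0.166667, refl=-0.166667·0.333333=-0.0556; V=0.333333+-0.166667+-0.055556=0.1111
k=3 load: inc=-0.055556, refl=-0.055556·-0.500000=0.0278; V=0.166667+-0.055556+0.027778=0.1389
k=4 src: inc=0.027778, refl=0.027778·0.333333=0.0093; V=0.111111+0.027778+0.009259=0.1481

0 0 source 0.3333
1 3 load 0.1667
2 6 source 0.1111
3 9 load 0.1389
4 12 source 0.1481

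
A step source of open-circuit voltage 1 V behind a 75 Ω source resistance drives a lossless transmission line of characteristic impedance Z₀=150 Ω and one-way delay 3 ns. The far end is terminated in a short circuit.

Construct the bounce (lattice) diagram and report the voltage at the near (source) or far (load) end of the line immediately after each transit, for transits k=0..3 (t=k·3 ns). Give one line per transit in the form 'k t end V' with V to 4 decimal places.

0 0 source 0.6667
1 3 load 0.0000
2 6 source 0.2222
3 9 load 0.0000

Γ_L=-1.000000, Γ_S=-0.333333; launch V₁=1·150/225=0.666667
k=0 src: V=0.6667
k=1 load: inc=0.666667, refl=0.666667·-1.000000=-0.6667; V=0.000000+0.666667+-0.666667=0.0000
k=2 src: inc=-0.666667, refl=-0.666667·-0.333333=0.2222; V=0.666667+-0.666667+0.222222=0.2222
k=3 load: inc=0.222222, refl=0.222222·-1.000000=-0.2222; V=0.000000+0.222222+-0.222222=0.0000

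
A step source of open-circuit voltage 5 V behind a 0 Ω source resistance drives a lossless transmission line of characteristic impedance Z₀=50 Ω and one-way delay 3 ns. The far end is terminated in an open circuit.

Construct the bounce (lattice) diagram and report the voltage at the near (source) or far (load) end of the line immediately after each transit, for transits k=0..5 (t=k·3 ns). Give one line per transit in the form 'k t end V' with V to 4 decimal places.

Γ_L=1.000000, Γ_S=-1.000000; launch V₁=5·50/50=5.000000
k=0 src: V=5.0000
k=1 load: inc=5.000000, refl=5.000000·1.000000=5.0000; V=0.000000+5.000000+5.000000=10.0000
k=2 src: inc=5.000000, refl=5.000000·-1.000000=-5.0000; V=5.000000+5.000000+-5.000000=5.0000
k=3 load: inc=-5.000000, refl=-5.000000·1.000000=-5.0000; V=10.000000+-5.000000+-5.000000=0.0000
k=4 src: inc=-5.000000, refl=-5.000000·-1.000000=5.0000; V=5.000000+-5.000000+5.000000=5.0000
k=5 load: inc=5.000000, refl=5.000000·1.000000=5.0000; V=0.000000+5.000000+5.000000=10.0000

0 0 source 5.0000
1 3 load 10.0000
2 6 source 5.0000
3 9 load 0.0000
4 12 source 5.0000
5 15 load 10.0000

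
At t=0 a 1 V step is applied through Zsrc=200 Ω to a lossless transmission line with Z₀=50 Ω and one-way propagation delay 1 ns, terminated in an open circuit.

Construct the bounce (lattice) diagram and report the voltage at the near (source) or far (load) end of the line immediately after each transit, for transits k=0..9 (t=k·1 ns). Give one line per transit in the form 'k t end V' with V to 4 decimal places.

Γ_L=1.000000, Γ_S=0.600000; launch V₁=1·50/250=0.200000
k=0 src: V=0.2000
k=1 load: inc=0.200000, refl=0.200000·1.000000=0.2000; V=0.000000+0.200000+0.200000=0.4000
k=2 src: inc=0.200000, refl=0.200000·0.600000=0.1200; V=0.200000+0.200000+0.120000=0.5200
k=3 load: inc=0.120000, refl=0.120000·1.000000=0.1200; V=0.400000+0.120000+0.120000=0.6400
k=4 src: inc=0.120000, refl=0.120000·0.600000=0.0720; V=0.520000+0.120000+0.072000=0.7120
k=5 load: inc=0.072000, refl=0.072000·1.000000=0.0720; V=0.640000+0.072000+0.072000=0.7840
k=6 src: inc=0.072000, refl=0.072000·0.600000=0.0432; V=0.712000+0.072000+0.043200=0.8272
k=7 load: inc=0.043200, refl=0.043200·1.000000=0.0432; V=0.784000+0.043200+0.043200=0.8704
k=8 src: inc=0.043200, refl=0.043200·0.600000=0.0259; V=0.827200+0.043200+0.025920=0.8963
k=9 load: inc=0.025920, refl=0.025920·1.000000=0.0259; V=0.870400+0.025920+0.025920=0.9222

0 0 source 0.2000
1 1 load 0.4000
2 2 source 0.5200
3 3 load 0.6400
4 4 source 0.7120
5 5 load 0.7840
6 6 source 0.8272
7 7 load 0.8704
8 8 source 0.8963
9 9 load 0.9222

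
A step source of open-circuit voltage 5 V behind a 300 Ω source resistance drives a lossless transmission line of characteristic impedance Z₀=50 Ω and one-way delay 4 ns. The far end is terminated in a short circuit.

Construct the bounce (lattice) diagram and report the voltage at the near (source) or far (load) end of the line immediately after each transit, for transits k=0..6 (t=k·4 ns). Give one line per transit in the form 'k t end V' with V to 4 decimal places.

0 0 source 0.7143
1 4 load 0.0000
2 8 source -0.5102
3 12 load 0.0000
4 16 source 0.3644
5 20 load 0.0000
6 24 source -0.2603

Γ_L=-1.000000, Γ_S=0.714286; launch V₁=5·50/350=0.714286
k=0 src: V=0.7143
k=1 load: inc=0.714286, refl=0.714286·-1.000000=-0.7143; V=0.000000+0.714286+-0.714286=0.0000
k=2 src: inc=-0.714286, refl=-0.714286·0.714286=-0.5102; V=0.714286+-0.714286+-0.510204=-0.5102
k=3 load: inc=-0.510204, refl=-0.510204·-1.000000=0.5102; V=0.000000+-0.510204+0.510204=0.0000
k=4 src: inc=0.510204, refl=0.510204·0.714286=0.3644; V=-0.510204+0.510204+0.364431=0.3644
k=5 load: inc=0.364431, refl=0.364431·-1.000000=-0.3644; V=0.000000+0.364431+-0.364431=0.0000
k=6 src: inc=-0.364431, refl=-0.364431·0.714286=-0.2603; V=0.364431+-0.364431+-0.260308=-0.2603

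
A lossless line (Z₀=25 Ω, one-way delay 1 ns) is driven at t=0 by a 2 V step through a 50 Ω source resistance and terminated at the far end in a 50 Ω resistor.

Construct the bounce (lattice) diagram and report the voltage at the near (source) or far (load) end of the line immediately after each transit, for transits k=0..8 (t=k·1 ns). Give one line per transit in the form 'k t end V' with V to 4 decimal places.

Γ_L=0.333333, Γ_S=0.333333; launch V₁=2·25/75=0.666667
k=0 src: V=0.6667
k=1 load: inc=0.666667, refl=0.666667·0.333333=0.2222; V=0.000000+0.666667+0.222222=0.8889
k=2 src: inc=0.222222, refl=0.222222·0.333333=0.0741; V=0.666667+0.222222+0.074074=0.9630
k=3 load: inc=0.074074, refl=0.074074·0.333333=0.0247; V=0.888889+0.074074+0.024691=0.9877
k=4 src: inc=0.024691, refl=0.024691·0.333333=0.0082; V=0.962963+0.024691+0.008230=0.9959
k=5 load: inc=0.008230, refl=0.008230·0.333333=0.0027; V=0.987654+0.008230+0.002743=0.9986
k=6 src: inc=0.002743, refl=0.002743·0.333333=0.0009; V=0.995885+0.002743+0.000914=0.9995
k=7 load: inc=0.000914, refl=0.000914·0.333333=0.0003; V=0.998628+0.000914+0.000305=0.9998
k=8 src: inc=0.000305, refl=0.000305·0.333333=0.0001; V=0.999543+0.000305+0.000102=0.9999

0 0 source 0.6667
1 1 load 0.8889
2 2 source 0.9630
3 3 load 0.9877
4 4 source 0.9959
5 5 load 0.9986
6 6 source 0.9995
7 7 load 0.9998
8 8 source 0.9999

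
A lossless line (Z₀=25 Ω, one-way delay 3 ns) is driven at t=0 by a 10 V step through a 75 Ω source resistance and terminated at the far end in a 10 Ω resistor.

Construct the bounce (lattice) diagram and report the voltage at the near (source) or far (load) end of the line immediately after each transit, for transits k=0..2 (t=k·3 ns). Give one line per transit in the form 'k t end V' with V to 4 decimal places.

Γ_L=-0.428571, Γ_S=0.500000; launch V₁=10·25/100=2.500000
k=0 src: V=2.5000
k=1 load: inc=2.500000, refl=2.500000·-0.428571=-1.0714; V=0.000000+2.500000+-1.071429=1.4286
k=2 src: inc=-1.071429, refl=-1.071429·0.500000=-0.5357; V=2.500000+-1.071429+-0.535714=0.8929

0 0 source 2.5000
1 3 load 1.4286
2 6 source 0.8929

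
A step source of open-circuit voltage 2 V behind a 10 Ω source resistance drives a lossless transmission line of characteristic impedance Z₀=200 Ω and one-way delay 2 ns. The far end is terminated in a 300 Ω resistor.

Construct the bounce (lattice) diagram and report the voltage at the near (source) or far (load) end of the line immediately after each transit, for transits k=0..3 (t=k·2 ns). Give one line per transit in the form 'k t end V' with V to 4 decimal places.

0 0 source 1.9048
1 2 load 2.2857
2 4 source 1.9410
3 6 load 1.8721

Γ_L=0.200000, Γ_S=-0.904762; launch V₁=2·200/210=1.904762
k=0 src: V=1.9048
k=1 load: inc=1.904762, refl=1.904762·0.200000=0.3810; V=0.000000+1.904762+0.380952=2.2857
k=2 src: inc=0.380952, refl=0.380952·-0.904762=-0.3447; V=1.904762+0.380952+-0.344671=1.9410
k=3 load: inc=-0.344671, refl=-0.344671·0.200000=-0.0689; V=2.285714+-0.344671+-0.068934=1.8721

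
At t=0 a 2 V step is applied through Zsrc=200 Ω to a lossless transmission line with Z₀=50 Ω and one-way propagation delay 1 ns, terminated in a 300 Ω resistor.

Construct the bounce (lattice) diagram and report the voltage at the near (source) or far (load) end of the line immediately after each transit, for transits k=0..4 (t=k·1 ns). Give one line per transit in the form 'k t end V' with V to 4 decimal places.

Γ_L=0.714286, Γ_S=0.600000; launch V₁=2·50/250=0.400000
k=0 src: V=0.4000
k=1 load: inc=0.400000, refl=0.400000·0.714286=0.2857; V=0.000000+0.400000+0.285714=0.6857
k=2 src: inc=0.285714, refl=0.285714·0.600000=0.1714; V=0.400000+0.285714+0.171429=0.8571
k=3 load: inc=0.171429, refl=0.171429·0.714286=0.1224; V=0.685714+0.171429+0.122449=0.9796
k=4 src: inc=0.122449, refl=0.122449·0.600000=0.0735; V=0.857143+0.122449+0.073469=1.0531

0 0 source 0.4000
1 1 load 0.6857
2 2 source 0.8571
3 3 load 0.9796
4 4 source 1.0531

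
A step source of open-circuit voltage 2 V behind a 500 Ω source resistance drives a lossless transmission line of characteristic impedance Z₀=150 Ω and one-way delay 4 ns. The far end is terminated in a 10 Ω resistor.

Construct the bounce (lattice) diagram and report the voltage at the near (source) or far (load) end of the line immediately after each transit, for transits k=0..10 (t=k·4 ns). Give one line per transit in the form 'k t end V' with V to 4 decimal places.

0 0 source 0.4615
1 4 load 0.0577
2 8 source -0.1598
3 12 load 0.0305
4 16 source 0.1330
5 20 load 0.0433
6 24 source -0.0050
7 28 load 0.0373
8 32 source 0.0600
9 36 load 0.0401
10 40 source 0.0294

Γ_L=-0.875000, Γ_S=0.538462; launch V₁=2·150/650=0.461538
k=0 src: V=0.4615
k=1 load: inc=0.461538, refl=0.461538·-0.875000=-0.4038; V=0.000000+0.461538+-0.403846=0.0577
k=2 src: inc=-0.403846, refl=-0.403846·0.538462=-0.2175; V=0.461538+-0.403846+-0.217456=-0.1598
k=3 load: inc=-0.217456, refl=-0.217456·-0.875000=0.1903; V=0.057692+-0.217456+0.190274=0.0305
k=4 src: inc=0.190274, refl=0.190274·0.538462=0.1025; V=-0.159763+0.190274+0.102455=0.1330
k=5 load: inc=0.102455, refl=0.102455·-0.875000=-0.0896; V=0.030510+0.102455+-0.089648=0.0433
k=6 src: inc=-0.089648, refl=-0.089648·0.538462=-0.0483; V=0.132965+-0.089648+-0.048272=-0.0050
k=7 load: inc=-0.048272, refl=-0.048272·-0.875000=0.0422; V=0.043317+-0.048272+0.042238=0.0373
k=8 src: inc=0.042238, refl=0.042238·0.538462=0.0227; V=-0.004955+0.042238+0.022744=0.0600
k=9 load: inc=0.022744, refl=0.022744·-0.875000=-0.0199; V=0.037283+0.022744+-0.019901=0.0401
k=10 src: inc=-0.019901, refl=-0.019901·0.538462=-0.0107; V=0.060027+-0.019901+-0.010716=0.0294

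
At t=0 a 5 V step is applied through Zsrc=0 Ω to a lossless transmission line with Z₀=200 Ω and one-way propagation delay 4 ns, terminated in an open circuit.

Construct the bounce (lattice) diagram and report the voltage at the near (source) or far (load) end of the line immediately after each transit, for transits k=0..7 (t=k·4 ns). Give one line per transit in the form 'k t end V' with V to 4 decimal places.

Γ_L=1.000000, Γ_S=-1.000000; launch V₁=5·200/200=5.000000
k=0 src: V=5.0000
k=1 load: inc=5.000000, refl=5.000000·1.000000=5.0000; V=0.000000+5.000000+5.000000=10.0000
k=2 src: inc=5.000000, refl=5.000000·-1.000000=-5.0000; V=5.000000+5.000000+-5.000000=5.0000
k=3 load: inc=-5.000000, refl=-5.000000·1.000000=-5.0000; V=10.000000+-5.000000+-5.000000=0.0000
k=4 src: inc=-5.000000, refl=-5.000000·-1.000000=5.0000; V=5.000000+-5.000000+5.000000=5.0000
k=5 load: inc=5.000000, refl=5.000000·1.000000=5.0000; V=0.000000+5.000000+5.000000=10.0000
k=6 src: inc=5.000000, refl=5.000000·-1.000000=-5.0000; V=5.000000+5.000000+-5.000000=5.0000
k=7 load: inc=-5.000000, refl=-5.000000·1.000000=-5.0000; V=10.000000+-5.000000+-5.000000=0.0000

0 0 source 5.0000
1 4 load 10.0000
2 8 source 5.0000
3 12 load 0.0000
4 16 source 5.0000
5 20 load 10.0000
6 24 source 5.0000
7 28 load 0.0000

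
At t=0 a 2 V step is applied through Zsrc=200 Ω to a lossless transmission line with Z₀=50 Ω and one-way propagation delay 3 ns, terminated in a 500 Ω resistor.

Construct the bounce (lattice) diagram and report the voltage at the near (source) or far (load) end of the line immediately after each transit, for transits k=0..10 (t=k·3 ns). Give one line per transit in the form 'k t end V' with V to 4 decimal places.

0 0 source 0.4000
1 3 load 0.7273
2 6 source 0.9236
3 9 load 1.0843
4 12 source 1.1807
5 15 load 1.2596
6 18 source 1.3069
7 21 load 1.3456
8 24 source 1.3688
9 27 load 1.3878
10 30 source 1.3992

Γ_L=0.818182, Γ_S=0.600000; launch V₁=2·50/250=0.400000
k=0 src: V=0.4000
k=1 load: inc=0.400000, refl=0.400000·0.818182=0.3273; V=0.000000+0.400000+0.327273=0.7273
k=2 src: inc=0.327273, refl=0.327273·0.600000=0.1964; V=0.400000+0.327273+0.196364=0.9236
k=3 load: inc=0.196364, refl=0.196364·0.818182=0.1607; V=0.727273+0.196364+0.160661=1.0843
k=4 src: inc=0.160661, refl=0.160661·0.600000=0.0964; V=0.923636+0.160661+0.096397=1.1807
k=5 load: inc=0.096397, refl=0.096397·0.818182=0.0789; V=1.084298+0.096397+0.078870=1.2596
k=6 src: inc=0.078870, refl=0.078870·0.600000=0.0473; V=1.180694+0.078870+0.047322=1.3069
k=7 load: inc=0.047322, refl=0.047322·0.818182=0.0387; V=1.259564+0.047322+0.038718=1.3456
k=8 src: inc=0.038718, refl=0.038718·0.600000=0.0232; V=1.306886+0.038718+0.023231=1.3688
k=9 load: inc=0.023231, refl=0.023231·0.818182=0.0190; V=1.345604+0.023231+0.019007=1.3878
k=10 src: inc=0.019007, refl=0.019007·0.600000=0.0114; V=1.368835+0.019007+0.011404=1.3992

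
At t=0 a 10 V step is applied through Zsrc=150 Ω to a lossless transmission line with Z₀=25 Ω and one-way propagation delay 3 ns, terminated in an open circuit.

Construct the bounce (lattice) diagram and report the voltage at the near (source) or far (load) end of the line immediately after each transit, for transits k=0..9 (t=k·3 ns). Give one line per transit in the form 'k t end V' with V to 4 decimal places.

Γ_L=1.000000, Γ_S=0.714286; launch V₁=10·25/175=1.428571
k=0 src: V=1.4286
k=1 load: inc=1.428571, refl=1.428571·1.000000=1.4286; V=0.000000+1.428571+1.428571=2.8571
k=2 src: inc=1.428571, refl=1.428571·0.714286=1.0204; V=1.428571+1.428571+1.020408=3.8776
k=3 load: inc=1.020408, refl=1.020408·1.000000=1.0204; V=2.857143+1.020408+1.020408=4.8980
k=4 src: inc=1.020408, refl=1.020408·0.714286=0.7289; V=3.877551+1.020408+0.728863=5.6268
k=5 load: inc=0.728863, refl=0.728863·1.000000=0.7289; V=4.897959+0.728863+0.728863=6.3557
k=6 src: inc=0.728863, refl=0.728863·0.714286=0.5206; V=5.626822+0.728863+0.520616=6.8763
k=7 load: inc=0.520616, refl=0.520616·1.000000=0.5206; V=6.355685+0.520616+0.520616=7.3969
k=8 src: inc=0.520616, refl=0.520616·0.714286=0.3719; V=6.876302+0.520616+0.371869=7.7688
k=9 load: inc=0.371869, refl=0.371869·1.000000=0.3719; V=7.396918+0.371869+0.371869=8.1407

0 0 source 1.4286
1 3 load 2.8571
2 6 source 3.8776
3 9 load 4.8980
4 12 source 5.6268
5 15 load 6.3557
6 18 source 6.8763
7 21 load 7.3969
8 24 source 7.7688
9 27 load 8.1407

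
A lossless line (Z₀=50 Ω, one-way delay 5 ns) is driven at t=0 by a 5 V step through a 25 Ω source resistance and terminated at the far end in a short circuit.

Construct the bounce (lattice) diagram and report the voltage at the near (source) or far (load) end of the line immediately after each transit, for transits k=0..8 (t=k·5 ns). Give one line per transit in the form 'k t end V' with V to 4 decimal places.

0 0 source 3.3333
1 5 load 0.0000
2 10 source 1.1111
3 15 load 0.0000
4 20 source 0.3704
5 25 load 0.0000
6 30 source 0.1235
7 35 load 0.0000
8 40 source 0.0412

Γ_L=-1.000000, Γ_S=-0.333333; launch V₁=5·50/75=3.333333
k=0 src: V=3.3333
k=1 load: inc=3.333333, refl=3.333333·-1.000000=-3.3333; V=0.000000+3.333333+-3.333333=0.0000
k=2 src: inc=-3.333333, refl=-3.333333·-0.333333=1.1111; V=3.333333+-3.333333+1.111111=1.1111
k=3 load: inc=1.111111, refl=1.111111·-1.000000=-1.1111; V=0.000000+1.111111+-1.111111=0.0000
k=4 src: inc=-1.111111, refl=-1.111111·-0.333333=0.3704; V=1.111111+-1.111111+0.370370=0.3704
k=5 load: inc=0.370370, refl=0.370370·-1.000000=-0.3704; V=0.000000+0.370370+-0.370370=0.0000
k=6 src: inc=-0.370370, refl=-0.370370·-0.333333=0.1235; V=0.370370+-0.370370+0.123457=0.1235
k=7 load: inc=0.123457, refl=0.123457·-1.000000=-0.1235; V=0.000000+0.123457+-0.123457=0.0000
k=8 src: inc=-0.123457, refl=-0.123457·-0.333333=0.0412; V=0.123457+-0.123457+0.041152=0.0412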